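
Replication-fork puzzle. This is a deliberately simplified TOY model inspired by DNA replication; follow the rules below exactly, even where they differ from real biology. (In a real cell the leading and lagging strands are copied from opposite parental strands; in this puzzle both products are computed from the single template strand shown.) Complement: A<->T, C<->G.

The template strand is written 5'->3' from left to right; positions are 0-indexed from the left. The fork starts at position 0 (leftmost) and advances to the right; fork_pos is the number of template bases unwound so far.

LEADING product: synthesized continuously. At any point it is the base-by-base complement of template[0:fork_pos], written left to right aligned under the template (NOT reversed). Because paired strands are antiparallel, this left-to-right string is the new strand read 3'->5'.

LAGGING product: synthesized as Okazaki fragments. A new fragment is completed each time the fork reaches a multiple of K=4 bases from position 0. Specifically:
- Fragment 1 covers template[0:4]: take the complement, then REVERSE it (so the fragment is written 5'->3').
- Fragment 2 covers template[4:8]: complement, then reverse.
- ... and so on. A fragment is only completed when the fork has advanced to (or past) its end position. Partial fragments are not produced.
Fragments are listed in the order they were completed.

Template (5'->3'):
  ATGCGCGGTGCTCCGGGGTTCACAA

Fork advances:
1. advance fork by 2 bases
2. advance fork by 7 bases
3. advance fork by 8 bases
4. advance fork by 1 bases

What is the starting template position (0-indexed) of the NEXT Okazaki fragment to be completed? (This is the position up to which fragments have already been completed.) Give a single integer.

Answer: 16

Derivation:
Step 1: advance 2 -> fork_pos = 0 + 2 = 2. Next multiple of 4 is 4 (not reached); still 0 fragment(s).
Step 2: advance 7 -> fork_pos = 2 + 7 = 9. Reached multiple(s) of 4: 4, 8 -> fragments 1-2 completed (2 total).
Step 3: advance 8 -> fork_pos = 9 + 8 = 17. Reached multiple(s) of 4: 12, 16 -> fragments 3-4 completed (4 total).
Step 4: advance 1 -> fork_pos = 17 + 1 = 18. Next multiple of 4 is 20 (not reached); still 4 fragment(s).
4 fragment(s) completed, covering template[0:16] (4 x 4 = 16). The next fragment, fragment 5, covers template[16:20], so it starts at position 16.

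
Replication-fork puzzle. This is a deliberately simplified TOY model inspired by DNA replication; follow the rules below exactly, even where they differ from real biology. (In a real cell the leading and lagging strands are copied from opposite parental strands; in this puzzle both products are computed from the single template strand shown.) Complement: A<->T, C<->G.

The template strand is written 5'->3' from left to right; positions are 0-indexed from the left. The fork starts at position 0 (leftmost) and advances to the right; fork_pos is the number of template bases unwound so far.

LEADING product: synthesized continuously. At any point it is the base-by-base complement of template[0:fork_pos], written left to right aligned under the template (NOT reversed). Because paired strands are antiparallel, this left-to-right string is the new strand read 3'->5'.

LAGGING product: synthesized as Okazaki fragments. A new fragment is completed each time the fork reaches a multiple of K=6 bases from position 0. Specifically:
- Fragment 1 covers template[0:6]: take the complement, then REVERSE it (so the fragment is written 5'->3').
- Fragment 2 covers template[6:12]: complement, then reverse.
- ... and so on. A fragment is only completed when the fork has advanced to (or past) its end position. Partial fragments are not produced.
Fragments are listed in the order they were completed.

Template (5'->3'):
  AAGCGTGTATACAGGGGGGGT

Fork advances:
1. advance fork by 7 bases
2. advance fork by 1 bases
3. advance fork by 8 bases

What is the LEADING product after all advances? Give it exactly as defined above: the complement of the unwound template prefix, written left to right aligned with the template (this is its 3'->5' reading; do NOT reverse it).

Step 1: advance 7 -> fork_pos = 0 + 7 = 7.
Step 2: advance 1 -> fork_pos = 7 + 1 = 8.
Step 3: advance 8 -> fork_pos = 8 + 8 = 16.
Unwound prefix: template[0:16] = AAGCGTGTATACAGGG
Complement it base by base (A<->T, C<->G), keeping left-to-right order:
  [0:5] AAGCG -> TTCGC
  [5:10] TGTAT -> ACATA
  [10:15] ACAGG -> TGTCC
  [15:16] G -> C
Concatenate: TTCGCACATATGTCCC (length 16; written aligned with the template, i.e. 3'->5').

Answer: TTCGCACATATGTCCC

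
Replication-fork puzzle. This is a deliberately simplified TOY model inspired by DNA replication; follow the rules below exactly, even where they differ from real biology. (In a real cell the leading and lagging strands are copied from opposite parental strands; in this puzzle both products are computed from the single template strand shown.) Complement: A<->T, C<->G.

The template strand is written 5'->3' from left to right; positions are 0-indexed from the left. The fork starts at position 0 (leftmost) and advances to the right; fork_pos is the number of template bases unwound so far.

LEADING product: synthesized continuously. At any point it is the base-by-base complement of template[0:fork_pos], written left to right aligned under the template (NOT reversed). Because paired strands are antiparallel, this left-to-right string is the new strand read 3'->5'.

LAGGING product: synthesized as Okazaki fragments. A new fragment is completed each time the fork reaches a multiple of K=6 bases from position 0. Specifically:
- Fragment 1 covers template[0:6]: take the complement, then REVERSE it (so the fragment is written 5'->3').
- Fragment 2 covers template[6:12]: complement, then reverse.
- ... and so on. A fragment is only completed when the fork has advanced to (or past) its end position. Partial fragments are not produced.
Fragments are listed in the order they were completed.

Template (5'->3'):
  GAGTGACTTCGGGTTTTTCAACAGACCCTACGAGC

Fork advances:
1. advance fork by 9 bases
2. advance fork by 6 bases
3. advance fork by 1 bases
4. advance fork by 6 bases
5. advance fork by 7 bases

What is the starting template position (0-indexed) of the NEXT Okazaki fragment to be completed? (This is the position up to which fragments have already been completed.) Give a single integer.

Answer: 24

Derivation:
Step 1: advance 9 -> fork_pos = 0 + 9 = 9. Reached multiple(s) of 6: 6 -> fragment 1 completed (1 total).
Step 2: advance 6 -> fork_pos = 9 + 6 = 15. Reached multiple(s) of 6: 12 -> fragment 2 completed (2 total).
Step 3: advance 1 -> fork_pos = 15 + 1 = 16. Next multiple of 6 is 18 (not reached); still 2 fragment(s).
Step 4: advance 6 -> fork_pos = 16 + 6 = 22. Reached multiple(s) of 6: 18 -> fragment 3 completed (3 total).
Step 5: advance 7 -> fork_pos = 22 + 7 = 29. Reached multiple(s) of 6: 24 -> fragment 4 completed (4 total).
4 fragment(s) completed, covering template[0:24] (4 x 6 = 24). The next fragment, fragment 5, covers template[24:30], so it starts at position 24.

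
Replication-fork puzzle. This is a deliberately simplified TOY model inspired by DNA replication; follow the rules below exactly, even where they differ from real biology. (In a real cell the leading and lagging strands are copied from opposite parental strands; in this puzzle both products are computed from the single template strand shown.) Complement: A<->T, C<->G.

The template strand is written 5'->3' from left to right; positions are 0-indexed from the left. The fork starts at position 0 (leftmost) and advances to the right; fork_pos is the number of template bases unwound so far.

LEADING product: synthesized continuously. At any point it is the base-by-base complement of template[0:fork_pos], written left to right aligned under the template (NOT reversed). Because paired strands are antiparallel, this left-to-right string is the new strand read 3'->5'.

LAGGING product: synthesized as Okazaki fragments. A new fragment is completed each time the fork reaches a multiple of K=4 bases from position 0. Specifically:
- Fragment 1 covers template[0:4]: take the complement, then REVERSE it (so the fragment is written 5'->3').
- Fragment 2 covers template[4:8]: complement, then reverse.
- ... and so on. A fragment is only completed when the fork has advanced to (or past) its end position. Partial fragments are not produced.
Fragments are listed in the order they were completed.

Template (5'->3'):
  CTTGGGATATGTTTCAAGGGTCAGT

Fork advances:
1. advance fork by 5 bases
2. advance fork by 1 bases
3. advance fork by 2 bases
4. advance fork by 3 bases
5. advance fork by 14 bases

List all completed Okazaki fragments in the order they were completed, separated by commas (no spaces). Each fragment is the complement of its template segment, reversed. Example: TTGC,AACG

Step 1: advance 5 -> fork_pos = 0 + 5 = 5. Reached multiple(s) of 4: 4 -> fragment 1 completed (1 total).
Step 2: advance 1 -> fork_pos = 5 + 1 = 6. Next multiple of 4 is 8 (not reached); still 1 fragment(s).
Step 3: advance 2 -> fork_pos = 6 + 2 = 8. Reached multiple(s) of 4: 8 -> fragment 2 completed (2 total).
Step 4: advance 3 -> fork_pos = 8 + 3 = 11. Next multiple of 4 is 12 (not reached); still 2 fragment(s).
Step 5: advance 14 -> fork_pos = 11 + 14 = 25. Reached multiple(s) of 4: 12, 16, 20, 24 -> fragments 3-6 completed (6 total).
Final fork_pos = 25, so 6 fragment(s) are complete. Build each: template segment -> complement -> reverse.
Fragment 1: template[0:4] = CTTG -> complement GAAC -> reversed CAAG
Fragment 2: template[4:8] = GGAT -> complement CCTA -> reversed ATCC
Fragment 3: template[8:12] = ATGT -> complement TACA -> reversed ACAT
Fragment 4: template[12:16] = TTCA -> complement AAGT -> reversed TGAA
Fragment 5: template[16:20] = AGGG -> complement TCCC -> reversed CCCT
Fragment 6: template[20:24] = TCAG -> complement AGTC -> reversed CTGA

Answer: CAAG,ATCC,ACAT,TGAA,CCCT,CTGA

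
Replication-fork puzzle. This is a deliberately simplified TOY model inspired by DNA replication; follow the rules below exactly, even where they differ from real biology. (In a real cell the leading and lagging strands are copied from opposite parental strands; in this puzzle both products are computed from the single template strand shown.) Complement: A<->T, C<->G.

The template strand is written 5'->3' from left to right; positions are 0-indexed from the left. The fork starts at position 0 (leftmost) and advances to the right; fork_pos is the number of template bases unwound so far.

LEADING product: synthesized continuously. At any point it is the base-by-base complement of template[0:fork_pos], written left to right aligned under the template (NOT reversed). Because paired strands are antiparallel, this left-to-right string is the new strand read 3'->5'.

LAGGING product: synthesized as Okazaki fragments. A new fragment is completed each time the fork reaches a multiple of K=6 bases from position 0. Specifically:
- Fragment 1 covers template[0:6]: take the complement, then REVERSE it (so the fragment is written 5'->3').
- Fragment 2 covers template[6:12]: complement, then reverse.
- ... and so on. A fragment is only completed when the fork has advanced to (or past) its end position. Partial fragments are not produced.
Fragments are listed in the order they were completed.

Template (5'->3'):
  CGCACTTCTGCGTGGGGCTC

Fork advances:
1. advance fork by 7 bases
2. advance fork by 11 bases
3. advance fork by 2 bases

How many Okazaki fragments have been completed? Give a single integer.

Answer: 3

Derivation:
Step 1: advance 7 -> fork_pos = 0 + 7 = 7. Reached multiple(s) of 6: 6 -> fragment 1 completed (1 total).
Step 2: advance 11 -> fork_pos = 7 + 11 = 18. Reached multiple(s) of 6: 12, 18 -> fragments 2-3 completed (3 total).
Step 3: advance 2 -> fork_pos = 18 + 2 = 20. Next multiple of 6 is 24 (not reached); still 3 fragment(s).
Check: final fork_pos = 20; the multiples of 6 that are <= 20 are 6..18 -> 20 // 6 = 3 completed fragment(s).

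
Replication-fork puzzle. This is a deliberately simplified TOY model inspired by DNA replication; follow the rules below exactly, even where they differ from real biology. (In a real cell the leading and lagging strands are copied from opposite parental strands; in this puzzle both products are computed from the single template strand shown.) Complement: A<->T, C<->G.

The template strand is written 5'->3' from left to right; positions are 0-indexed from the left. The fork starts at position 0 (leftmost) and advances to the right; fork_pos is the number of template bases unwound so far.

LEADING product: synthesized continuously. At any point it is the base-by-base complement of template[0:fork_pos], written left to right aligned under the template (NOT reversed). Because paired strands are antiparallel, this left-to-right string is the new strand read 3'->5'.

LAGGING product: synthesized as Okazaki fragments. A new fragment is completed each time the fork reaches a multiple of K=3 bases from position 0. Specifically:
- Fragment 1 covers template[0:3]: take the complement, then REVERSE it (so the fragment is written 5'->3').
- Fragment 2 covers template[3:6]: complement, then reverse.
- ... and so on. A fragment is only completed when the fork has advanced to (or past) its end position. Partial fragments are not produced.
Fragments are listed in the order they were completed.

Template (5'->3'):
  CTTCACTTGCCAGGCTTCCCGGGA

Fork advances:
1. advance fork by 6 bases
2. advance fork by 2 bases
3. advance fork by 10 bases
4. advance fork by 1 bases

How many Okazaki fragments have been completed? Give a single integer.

Answer: 6

Derivation:
Step 1: advance 6 -> fork_pos = 0 + 6 = 6. Reached multiple(s) of 3: 3, 6 -> fragments 1-2 completed (2 total).
Step 2: advance 2 -> fork_pos = 6 + 2 = 8. Next multiple of 3 is 9 (not reached); still 2 fragment(s).
Step 3: advance 10 -> fork_pos = 8 + 10 = 18. Reached multiple(s) of 3: 9, 12, 15, 18 -> fragments 3-6 completed (6 total).
Step 4: advance 1 -> fork_pos = 18 + 1 = 19. Next multiple of 3 is 21 (not reached); still 6 fragment(s).
Check: final fork_pos = 19; the multiples of 3 that are <= 19 are 3..18 -> 19 // 3 = 6 completed fragment(s).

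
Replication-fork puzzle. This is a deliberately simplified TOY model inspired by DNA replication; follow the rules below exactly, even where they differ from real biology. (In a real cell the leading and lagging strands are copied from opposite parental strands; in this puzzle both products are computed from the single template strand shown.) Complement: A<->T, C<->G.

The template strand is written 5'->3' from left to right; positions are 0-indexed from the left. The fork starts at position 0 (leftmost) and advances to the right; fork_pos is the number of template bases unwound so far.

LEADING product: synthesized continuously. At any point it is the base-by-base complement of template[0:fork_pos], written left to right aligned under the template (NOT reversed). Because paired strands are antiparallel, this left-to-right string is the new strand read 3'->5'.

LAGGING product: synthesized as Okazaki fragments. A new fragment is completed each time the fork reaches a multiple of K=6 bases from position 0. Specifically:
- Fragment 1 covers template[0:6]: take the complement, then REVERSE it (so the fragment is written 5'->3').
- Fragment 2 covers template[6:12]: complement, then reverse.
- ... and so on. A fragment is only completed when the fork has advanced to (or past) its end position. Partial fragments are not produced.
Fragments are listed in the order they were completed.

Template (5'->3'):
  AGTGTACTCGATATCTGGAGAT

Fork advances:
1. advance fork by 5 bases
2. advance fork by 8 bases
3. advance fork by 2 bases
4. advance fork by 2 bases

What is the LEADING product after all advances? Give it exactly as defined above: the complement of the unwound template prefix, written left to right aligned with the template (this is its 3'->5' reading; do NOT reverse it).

Answer: TCACATGAGCTATAGAC

Derivation:
Step 1: advance 5 -> fork_pos = 0 + 5 = 5.
Step 2: advance 8 -> fork_pos = 5 + 8 = 13.
Step 3: advance 2 -> fork_pos = 13 + 2 = 15.
Step 4: advance 2 -> fork_pos = 15 + 2 = 17.
Unwound prefix: template[0:17] = AGTGTACTCGATATCTG
Complement it base by base (A<->T, C<->G), keeping left-to-right order:
  [0:5] AGTGT -> TCACA
  [5:10] ACTCG -> TGAGC
  [10:15] ATATC -> TATAG
  [15:17] TG -> AC
Concatenate: TCACATGAGCTATAGAC (length 17; written aligned with the template, i.e. 3'->5').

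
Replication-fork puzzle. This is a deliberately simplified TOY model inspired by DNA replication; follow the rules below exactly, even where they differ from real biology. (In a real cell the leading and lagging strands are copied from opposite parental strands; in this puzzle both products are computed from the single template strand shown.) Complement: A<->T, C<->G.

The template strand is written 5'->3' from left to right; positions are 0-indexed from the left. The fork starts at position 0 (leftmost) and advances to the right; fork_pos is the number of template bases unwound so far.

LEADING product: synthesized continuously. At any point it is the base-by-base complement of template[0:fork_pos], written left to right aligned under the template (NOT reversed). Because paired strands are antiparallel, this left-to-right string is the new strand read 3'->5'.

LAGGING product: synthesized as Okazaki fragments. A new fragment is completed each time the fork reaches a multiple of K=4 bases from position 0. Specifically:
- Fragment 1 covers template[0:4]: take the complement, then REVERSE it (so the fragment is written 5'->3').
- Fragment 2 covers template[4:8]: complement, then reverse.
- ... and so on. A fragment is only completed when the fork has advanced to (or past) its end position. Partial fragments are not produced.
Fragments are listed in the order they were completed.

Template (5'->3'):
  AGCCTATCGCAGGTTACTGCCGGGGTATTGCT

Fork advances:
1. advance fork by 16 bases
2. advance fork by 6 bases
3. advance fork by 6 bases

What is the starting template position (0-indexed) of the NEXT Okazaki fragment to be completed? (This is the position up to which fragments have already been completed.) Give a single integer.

Answer: 28

Derivation:
Step 1: advance 16 -> fork_pos = 0 + 16 = 16. Reached multiple(s) of 4: 4, 8, 12, 16 -> fragments 1-4 completed (4 total).
Step 2: advance 6 -> fork_pos = 16 + 6 = 22. Reached multiple(s) of 4: 20 -> fragment 5 completed (5 total).
Step 3: advance 6 -> fork_pos = 22 + 6 = 28. Reached multiple(s) of 4: 24, 28 -> fragments 6-7 completed (7 total).
7 fragment(s) completed, covering template[0:28] (7 x 4 = 28). The next fragment, fragment 8, covers template[28:32], so it starts at position 28.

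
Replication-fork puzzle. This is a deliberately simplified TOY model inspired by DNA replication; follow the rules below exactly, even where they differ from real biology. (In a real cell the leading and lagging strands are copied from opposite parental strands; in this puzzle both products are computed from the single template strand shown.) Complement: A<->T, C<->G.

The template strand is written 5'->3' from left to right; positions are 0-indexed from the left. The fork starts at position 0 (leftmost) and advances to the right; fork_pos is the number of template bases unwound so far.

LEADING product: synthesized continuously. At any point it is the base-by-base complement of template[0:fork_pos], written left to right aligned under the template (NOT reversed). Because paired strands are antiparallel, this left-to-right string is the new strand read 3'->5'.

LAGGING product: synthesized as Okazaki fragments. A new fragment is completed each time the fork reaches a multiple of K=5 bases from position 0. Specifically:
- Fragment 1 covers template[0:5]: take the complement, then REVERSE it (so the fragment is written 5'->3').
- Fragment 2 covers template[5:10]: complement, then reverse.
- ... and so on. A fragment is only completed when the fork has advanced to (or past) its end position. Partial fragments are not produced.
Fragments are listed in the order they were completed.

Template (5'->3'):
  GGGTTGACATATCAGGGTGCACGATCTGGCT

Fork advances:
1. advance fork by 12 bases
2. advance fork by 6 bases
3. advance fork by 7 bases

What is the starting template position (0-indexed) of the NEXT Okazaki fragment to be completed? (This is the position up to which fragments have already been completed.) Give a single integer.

Answer: 25

Derivation:
Step 1: advance 12 -> fork_pos = 0 + 12 = 12. Reached multiple(s) of 5: 5, 10 -> fragments 1-2 completed (2 total).
Step 2: advance 6 -> fork_pos = 12 + 6 = 18. Reached multiple(s) of 5: 15 -> fragment 3 completed (3 total).
Step 3: advance 7 -> fork_pos = 18 + 7 = 25. Reached multiple(s) of 5: 20, 25 -> fragments 4-5 completed (5 total).
5 fragment(s) completed, covering template[0:25] (5 x 5 = 25). The next fragment, fragment 6, covers template[25:30], so it starts at position 25.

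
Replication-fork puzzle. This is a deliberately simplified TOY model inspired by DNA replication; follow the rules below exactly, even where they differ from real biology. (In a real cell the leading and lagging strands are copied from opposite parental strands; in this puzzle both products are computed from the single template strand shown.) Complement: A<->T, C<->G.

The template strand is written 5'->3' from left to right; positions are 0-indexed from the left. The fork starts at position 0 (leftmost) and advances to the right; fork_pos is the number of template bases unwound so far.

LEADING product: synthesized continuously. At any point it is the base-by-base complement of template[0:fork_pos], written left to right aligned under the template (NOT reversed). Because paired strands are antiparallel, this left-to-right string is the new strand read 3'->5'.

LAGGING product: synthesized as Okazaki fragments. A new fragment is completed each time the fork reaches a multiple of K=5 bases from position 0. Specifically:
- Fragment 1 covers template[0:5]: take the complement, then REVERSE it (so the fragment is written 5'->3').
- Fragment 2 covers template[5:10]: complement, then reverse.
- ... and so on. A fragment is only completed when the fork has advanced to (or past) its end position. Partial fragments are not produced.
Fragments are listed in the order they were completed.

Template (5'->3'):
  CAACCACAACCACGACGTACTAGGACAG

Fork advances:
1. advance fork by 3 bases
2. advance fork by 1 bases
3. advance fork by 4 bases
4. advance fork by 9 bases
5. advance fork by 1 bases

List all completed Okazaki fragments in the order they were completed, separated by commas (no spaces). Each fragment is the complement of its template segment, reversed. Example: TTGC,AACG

Step 1: advance 3 -> fork_pos = 0 + 3 = 3. Next multiple of 5 is 5 (not reached); still 0 fragment(s).
Step 2: advance 1 -> fork_pos = 3 + 1 = 4. Next multiple of 5 is 5 (not reached); still 0 fragment(s).
Step 3: advance 4 -> fork_pos = 4 + 4 = 8. Reached multiple(s) of 5: 5 -> fragment 1 completed (1 total).
Step 4: advance 9 -> fork_pos = 8 + 9 = 17. Reached multiple(s) of 5: 10, 15 -> fragments 2-3 completed (3 total).
Step 5: advance 1 -> fork_pos = 17 + 1 = 18. Next multiple of 5 is 20 (not reached); still 3 fragment(s).
Final fork_pos = 18, so 3 fragment(s) are complete. Build each: template segment -> complement -> reverse.
Fragment 1: template[0:5] = CAACC -> complement GTTGG -> reversed GGTTG
Fragment 2: template[5:10] = ACAAC -> complement TGTTG -> reversed GTTGT
Fragment 3: template[10:15] = CACGA -> complement GTGCT -> reversed TCGTG

Answer: GGTTG,GTTGT,TCGTG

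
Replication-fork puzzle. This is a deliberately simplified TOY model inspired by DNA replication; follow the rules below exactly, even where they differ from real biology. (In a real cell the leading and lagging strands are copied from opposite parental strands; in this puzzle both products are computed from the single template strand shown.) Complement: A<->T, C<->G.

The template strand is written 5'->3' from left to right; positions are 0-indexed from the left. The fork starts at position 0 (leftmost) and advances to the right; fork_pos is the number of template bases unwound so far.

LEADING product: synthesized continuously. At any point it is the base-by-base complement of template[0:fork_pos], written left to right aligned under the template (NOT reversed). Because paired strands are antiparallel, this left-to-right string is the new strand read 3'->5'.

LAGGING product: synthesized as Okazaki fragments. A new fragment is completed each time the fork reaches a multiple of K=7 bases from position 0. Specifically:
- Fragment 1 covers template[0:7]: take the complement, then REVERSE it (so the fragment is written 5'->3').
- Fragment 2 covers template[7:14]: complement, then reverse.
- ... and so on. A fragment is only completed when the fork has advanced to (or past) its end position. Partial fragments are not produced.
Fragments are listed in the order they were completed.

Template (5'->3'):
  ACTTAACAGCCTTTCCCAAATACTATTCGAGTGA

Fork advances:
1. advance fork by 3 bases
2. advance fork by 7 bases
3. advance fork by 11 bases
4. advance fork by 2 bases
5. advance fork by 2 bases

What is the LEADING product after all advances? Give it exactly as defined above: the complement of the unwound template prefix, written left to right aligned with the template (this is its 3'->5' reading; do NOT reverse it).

Step 1: advance 3 -> fork_pos = 0 + 3 = 3.
Step 2: advance 7 -> fork_pos = 3 + 7 = 10.
Step 3: advance 11 -> fork_pos = 10 + 11 = 21.
Step 4: advance 2 -> fork_pos = 21 + 2 = 23.
Step 5: advance 2 -> fork_pos = 23 + 2 = 25.
Unwound prefix: template[0:25] = ACTTAACAGCCTTTCCCAAATACTA
Complement it base by base (A<->T, C<->G), keeping left-to-right order:
  [0:5] ACTTA -> TGAAT
  [5:10] ACAGC -> TGTCG
  [10:15] CTTTC -> GAAAG
  [15:20] CCAAA -> GGTTT
  [20:25] TACTA -> ATGAT
Concatenate: TGAATTGTCGGAAAGGGTTTATGAT (length 25; written aligned with the template, i.e. 3'->5').

Answer: TGAATTGTCGGAAAGGGTTTATGAT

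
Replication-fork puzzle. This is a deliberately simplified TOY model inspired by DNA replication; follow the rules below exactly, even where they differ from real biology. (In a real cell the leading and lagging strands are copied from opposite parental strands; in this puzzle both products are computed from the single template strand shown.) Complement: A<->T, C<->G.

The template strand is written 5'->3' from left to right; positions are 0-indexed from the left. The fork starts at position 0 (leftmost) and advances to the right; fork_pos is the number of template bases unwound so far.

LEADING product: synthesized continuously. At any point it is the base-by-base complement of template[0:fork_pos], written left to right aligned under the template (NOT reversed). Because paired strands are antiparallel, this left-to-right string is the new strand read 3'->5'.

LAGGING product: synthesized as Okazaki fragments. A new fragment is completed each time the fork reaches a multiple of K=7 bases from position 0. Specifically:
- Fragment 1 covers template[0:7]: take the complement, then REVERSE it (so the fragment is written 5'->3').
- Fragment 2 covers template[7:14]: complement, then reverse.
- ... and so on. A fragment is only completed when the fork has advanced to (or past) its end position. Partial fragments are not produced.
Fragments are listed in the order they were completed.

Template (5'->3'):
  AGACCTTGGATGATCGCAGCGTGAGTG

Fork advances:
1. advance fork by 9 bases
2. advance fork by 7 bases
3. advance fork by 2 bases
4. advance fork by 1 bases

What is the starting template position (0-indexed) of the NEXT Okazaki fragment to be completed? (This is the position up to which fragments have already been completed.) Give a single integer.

Step 1: advance 9 -> fork_pos = 0 + 9 = 9. Reached multiple(s) of 7: 7 -> fragment 1 completed (1 total).
Step 2: advance 7 -> fork_pos = 9 + 7 = 16. Reached multiple(s) of 7: 14 -> fragment 2 completed (2 total).
Step 3: advance 2 -> fork_pos = 16 + 2 = 18. Next multiple of 7 is 21 (not reached); still 2 fragment(s).
Step 4: advance 1 -> fork_pos = 18 + 1 = 19. Next multiple of 7 is 21 (not reached); still 2 fragment(s).
2 fragment(s) completed, covering template[0:14] (2 x 7 = 14). The next fragment, fragment 3, covers template[14:21], so it starts at position 14.

Answer: 14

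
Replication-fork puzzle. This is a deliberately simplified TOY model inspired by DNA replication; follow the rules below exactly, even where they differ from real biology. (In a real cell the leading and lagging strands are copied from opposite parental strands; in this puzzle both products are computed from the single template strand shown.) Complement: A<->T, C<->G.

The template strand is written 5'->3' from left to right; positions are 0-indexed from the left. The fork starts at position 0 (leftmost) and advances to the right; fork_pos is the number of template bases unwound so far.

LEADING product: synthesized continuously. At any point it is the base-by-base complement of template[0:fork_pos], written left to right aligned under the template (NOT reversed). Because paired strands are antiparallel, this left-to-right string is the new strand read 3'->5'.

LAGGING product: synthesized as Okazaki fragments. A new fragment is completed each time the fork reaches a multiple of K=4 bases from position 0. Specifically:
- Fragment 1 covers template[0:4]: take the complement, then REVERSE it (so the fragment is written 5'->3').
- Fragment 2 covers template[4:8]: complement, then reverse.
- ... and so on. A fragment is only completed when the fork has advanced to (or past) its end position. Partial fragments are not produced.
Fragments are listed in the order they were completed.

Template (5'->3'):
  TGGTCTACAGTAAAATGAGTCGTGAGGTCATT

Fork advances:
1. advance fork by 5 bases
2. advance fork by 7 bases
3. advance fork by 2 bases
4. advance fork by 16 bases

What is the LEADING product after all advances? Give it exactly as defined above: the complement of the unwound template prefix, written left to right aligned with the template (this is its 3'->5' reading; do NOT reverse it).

Step 1: advance 5 -> fork_pos = 0 + 5 = 5.
Step 2: advance 7 -> fork_pos = 5 + 7 = 12.
Step 3: advance 2 -> fork_pos = 12 + 2 = 14.
Step 4: advance 16 -> fork_pos = 14 + 16 = 30.
Unwound prefix: template[0:30] = TGGTCTACAGTAAAATGAGTCGTGAGGTCA
Complement it base by base (A<->T, C<->G), keeping left-to-right order:
  [0:5] TGGTC -> ACCAG
  [5:10] TACAG -> ATGTC
  [10:15] TAAAA -> ATTTT
  [15:20] TGAGT -> ACTCA
  [20:25] CGTGA -> GCACT
  [25:30] GGTCA -> CCAGT
Concatenate: ACCAGATGTCATTTTACTCAGCACTCCAGT (length 30; written aligned with the template, i.e. 3'->5').

Answer: ACCAGATGTCATTTTACTCAGCACTCCAGT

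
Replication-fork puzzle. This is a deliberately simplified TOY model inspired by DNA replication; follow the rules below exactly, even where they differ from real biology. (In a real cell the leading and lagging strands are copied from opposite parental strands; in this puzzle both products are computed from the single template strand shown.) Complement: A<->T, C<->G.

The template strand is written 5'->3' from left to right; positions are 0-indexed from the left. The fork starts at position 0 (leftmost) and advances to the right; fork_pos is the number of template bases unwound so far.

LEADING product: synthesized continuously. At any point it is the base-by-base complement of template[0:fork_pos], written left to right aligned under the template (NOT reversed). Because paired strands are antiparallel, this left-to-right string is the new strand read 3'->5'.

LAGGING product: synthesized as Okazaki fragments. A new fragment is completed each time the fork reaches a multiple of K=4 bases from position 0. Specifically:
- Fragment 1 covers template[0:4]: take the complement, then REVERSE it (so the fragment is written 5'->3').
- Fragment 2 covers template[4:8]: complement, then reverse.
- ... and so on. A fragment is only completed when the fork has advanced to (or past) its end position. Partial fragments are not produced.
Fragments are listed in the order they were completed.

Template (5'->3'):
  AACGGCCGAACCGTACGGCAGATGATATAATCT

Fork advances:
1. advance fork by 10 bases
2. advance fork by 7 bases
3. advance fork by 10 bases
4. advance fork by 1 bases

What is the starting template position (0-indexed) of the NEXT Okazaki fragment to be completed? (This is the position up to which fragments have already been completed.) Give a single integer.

Step 1: advance 10 -> fork_pos = 0 + 10 = 10. Reached multiple(s) of 4: 4, 8 -> fragments 1-2 completed (2 total).
Step 2: advance 7 -> fork_pos = 10 + 7 = 17. Reached multiple(s) of 4: 12, 16 -> fragments 3-4 completed (4 total).
Step 3: advance 10 -> fork_pos = 17 + 10 = 27. Reached multiple(s) of 4: 20, 24 -> fragments 5-6 completed (6 total).
Step 4: advance 1 -> fork_pos = 27 + 1 = 28. Reached multiple(s) of 4: 28 -> fragment 7 completed (7 total).
7 fragment(s) completed, covering template[0:28] (7 x 4 = 28). The next fragment, fragment 8, covers template[28:32], so it starts at position 28.

Answer: 28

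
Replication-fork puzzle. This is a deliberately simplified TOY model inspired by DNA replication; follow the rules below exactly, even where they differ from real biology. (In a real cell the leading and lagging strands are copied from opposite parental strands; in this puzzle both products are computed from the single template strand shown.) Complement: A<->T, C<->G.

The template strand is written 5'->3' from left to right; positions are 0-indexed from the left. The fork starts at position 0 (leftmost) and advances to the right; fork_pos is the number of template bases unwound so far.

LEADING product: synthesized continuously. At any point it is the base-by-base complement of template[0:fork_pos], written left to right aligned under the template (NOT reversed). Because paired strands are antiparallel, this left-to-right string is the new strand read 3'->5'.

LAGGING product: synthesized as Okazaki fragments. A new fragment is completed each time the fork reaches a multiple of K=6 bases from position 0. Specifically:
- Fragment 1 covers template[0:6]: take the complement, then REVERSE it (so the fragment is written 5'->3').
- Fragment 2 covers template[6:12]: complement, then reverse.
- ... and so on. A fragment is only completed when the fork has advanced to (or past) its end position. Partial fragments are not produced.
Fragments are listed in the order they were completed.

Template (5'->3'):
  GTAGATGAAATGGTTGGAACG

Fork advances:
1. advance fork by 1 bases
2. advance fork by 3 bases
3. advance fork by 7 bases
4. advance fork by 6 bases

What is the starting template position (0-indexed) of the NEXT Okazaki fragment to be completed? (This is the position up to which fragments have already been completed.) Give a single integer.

Answer: 12

Derivation:
Step 1: advance 1 -> fork_pos = 0 + 1 = 1. Next multiple of 6 is 6 (not reached); still 0 fragment(s).
Step 2: advance 3 -> fork_pos = 1 + 3 = 4. Next multiple of 6 is 6 (not reached); still 0 fragment(s).
Step 3: advance 7 -> fork_pos = 4 + 7 = 11. Reached multiple(s) of 6: 6 -> fragment 1 completed (1 total).
Step 4: advance 6 -> fork_pos = 11 + 6 = 17. Reached multiple(s) of 6: 12 -> fragment 2 completed (2 total).
2 fragment(s) completed, covering template[0:12] (2 x 6 = 12). The next fragment, fragment 3, covers template[12:18], so it starts at position 12.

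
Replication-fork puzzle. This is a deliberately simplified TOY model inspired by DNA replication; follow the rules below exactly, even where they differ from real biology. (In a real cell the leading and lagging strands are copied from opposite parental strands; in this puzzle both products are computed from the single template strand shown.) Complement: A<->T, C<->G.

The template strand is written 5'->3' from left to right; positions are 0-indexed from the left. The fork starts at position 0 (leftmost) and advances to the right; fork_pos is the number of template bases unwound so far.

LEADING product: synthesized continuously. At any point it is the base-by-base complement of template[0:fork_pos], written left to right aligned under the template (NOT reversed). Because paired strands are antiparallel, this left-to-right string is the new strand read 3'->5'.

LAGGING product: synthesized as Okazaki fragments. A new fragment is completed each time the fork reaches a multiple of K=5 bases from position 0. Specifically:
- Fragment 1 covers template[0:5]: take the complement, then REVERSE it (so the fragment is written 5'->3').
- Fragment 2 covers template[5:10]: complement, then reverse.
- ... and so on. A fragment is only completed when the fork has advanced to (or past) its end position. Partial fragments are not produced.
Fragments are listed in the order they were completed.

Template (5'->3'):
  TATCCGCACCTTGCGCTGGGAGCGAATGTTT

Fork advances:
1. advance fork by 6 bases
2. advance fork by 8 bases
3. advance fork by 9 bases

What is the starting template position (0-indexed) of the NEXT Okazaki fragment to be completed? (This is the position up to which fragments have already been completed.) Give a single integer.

Answer: 20

Derivation:
Step 1: advance 6 -> fork_pos = 0 + 6 = 6. Reached multiple(s) of 5: 5 -> fragment 1 completed (1 total).
Step 2: advance 8 -> fork_pos = 6 + 8 = 14. Reached multiple(s) of 5: 10 -> fragment 2 completed (2 total).
Step 3: advance 9 -> fork_pos = 14 + 9 = 23. Reached multiple(s) of 5: 15, 20 -> fragments 3-4 completed (4 total).
4 fragment(s) completed, covering template[0:20] (4 x 5 = 20). The next fragment, fragment 5, covers template[20:25], so it starts at position 20.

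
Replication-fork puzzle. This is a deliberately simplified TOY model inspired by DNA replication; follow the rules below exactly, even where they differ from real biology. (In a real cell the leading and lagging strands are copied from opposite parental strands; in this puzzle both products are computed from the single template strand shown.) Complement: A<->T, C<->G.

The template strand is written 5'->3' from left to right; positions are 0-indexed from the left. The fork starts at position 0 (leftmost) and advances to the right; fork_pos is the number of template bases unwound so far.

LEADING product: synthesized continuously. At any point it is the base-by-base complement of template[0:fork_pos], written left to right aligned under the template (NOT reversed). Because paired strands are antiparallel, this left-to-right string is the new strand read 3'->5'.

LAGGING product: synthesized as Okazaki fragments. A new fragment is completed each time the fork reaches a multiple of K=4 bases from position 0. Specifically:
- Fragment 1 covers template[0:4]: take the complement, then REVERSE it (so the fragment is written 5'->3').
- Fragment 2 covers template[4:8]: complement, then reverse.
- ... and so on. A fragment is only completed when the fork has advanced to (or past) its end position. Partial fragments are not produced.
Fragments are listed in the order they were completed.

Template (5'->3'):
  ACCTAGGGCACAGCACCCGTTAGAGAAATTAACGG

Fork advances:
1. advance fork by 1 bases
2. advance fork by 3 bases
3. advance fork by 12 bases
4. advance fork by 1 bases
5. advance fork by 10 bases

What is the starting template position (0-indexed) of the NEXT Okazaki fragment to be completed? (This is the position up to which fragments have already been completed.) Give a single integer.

Answer: 24

Derivation:
Step 1: advance 1 -> fork_pos = 0 + 1 = 1. Next multiple of 4 is 4 (not reached); still 0 fragment(s).
Step 2: advance 3 -> fork_pos = 1 + 3 = 4. Reached multiple(s) of 4: 4 -> fragment 1 completed (1 total).
Step 3: advance 12 -> fork_pos = 4 + 12 = 16. Reached multiple(s) of 4: 8, 12, 16 -> fragments 2-4 completed (4 total).
Step 4: advance 1 -> fork_pos = 16 + 1 = 17. Next multiple of 4 is 20 (not reached); still 4 fragment(s).
Step 5: advance 10 -> fork_pos = 17 + 10 = 27. Reached multiple(s) of 4: 20, 24 -> fragments 5-6 completed (6 total).
6 fragment(s) completed, covering template[0:24] (6 x 4 = 24). The next fragment, fragment 7, covers template[24:28], so it starts at position 24.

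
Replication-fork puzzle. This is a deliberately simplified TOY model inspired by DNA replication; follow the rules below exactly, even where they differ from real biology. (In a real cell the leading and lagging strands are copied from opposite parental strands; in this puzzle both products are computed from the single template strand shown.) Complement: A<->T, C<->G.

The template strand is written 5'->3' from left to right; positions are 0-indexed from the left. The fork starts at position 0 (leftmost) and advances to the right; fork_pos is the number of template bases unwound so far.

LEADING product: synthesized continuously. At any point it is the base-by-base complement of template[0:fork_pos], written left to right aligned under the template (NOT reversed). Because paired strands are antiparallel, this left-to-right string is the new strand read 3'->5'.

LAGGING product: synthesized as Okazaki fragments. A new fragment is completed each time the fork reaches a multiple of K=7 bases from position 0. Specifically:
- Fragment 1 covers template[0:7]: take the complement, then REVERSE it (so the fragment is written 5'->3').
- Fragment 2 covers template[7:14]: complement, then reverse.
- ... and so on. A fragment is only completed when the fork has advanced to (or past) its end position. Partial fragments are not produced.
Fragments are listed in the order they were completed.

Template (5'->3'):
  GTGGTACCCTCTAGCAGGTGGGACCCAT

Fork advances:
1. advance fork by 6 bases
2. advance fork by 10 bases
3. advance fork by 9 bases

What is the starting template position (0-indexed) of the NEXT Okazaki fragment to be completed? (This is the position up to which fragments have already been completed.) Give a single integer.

Answer: 21

Derivation:
Step 1: advance 6 -> fork_pos = 0 + 6 = 6. Next multiple of 7 is 7 (not reached); still 0 fragment(s).
Step 2: advance 10 -> fork_pos = 6 + 10 = 16. Reached multiple(s) of 7: 7, 14 -> fragments 1-2 completed (2 total).
Step 3: advance 9 -> fork_pos = 16 + 9 = 25. Reached multiple(s) of 7: 21 -> fragment 3 completed (3 total).
3 fragment(s) completed, covering template[0:21] (3 x 7 = 21). The next fragment, fragment 4, covers template[21:28], so it starts at position 21.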